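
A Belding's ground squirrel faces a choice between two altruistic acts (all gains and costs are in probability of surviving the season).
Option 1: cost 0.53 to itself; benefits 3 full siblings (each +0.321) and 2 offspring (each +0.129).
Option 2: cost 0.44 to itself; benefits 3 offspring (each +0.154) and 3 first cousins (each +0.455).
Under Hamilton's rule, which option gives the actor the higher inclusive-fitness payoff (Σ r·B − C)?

Option 1

Option 1: r to a full sibling = 0.5.
Option 1: r to an offspring = 0.5.
Option 1: Σ r·B − C = (3·0.5·0.321 + 2·0.5·0.129) − 0.53 = 0.0805.
Option 2: r to an offspring = 0.5.
Option 2: r to a first cousin = 0.125.
Option 2: Σ r·B − C = (3·0.5·0.154 + 3·0.125·0.455) − 0.44 = -0.038375.
Option 1 has the higher net inclusive-fitness payoff.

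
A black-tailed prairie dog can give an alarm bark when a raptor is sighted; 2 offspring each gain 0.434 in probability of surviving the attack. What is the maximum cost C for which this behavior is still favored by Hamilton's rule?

r to an offspring = 1/2 (one parent–offspring link: r = (1/2)^1 = 1/2).
Hamilton's rule: n·r·B > C, so the trait is favored while C < n·r·B = 2·0.5·0.434 = 0.434.

0.434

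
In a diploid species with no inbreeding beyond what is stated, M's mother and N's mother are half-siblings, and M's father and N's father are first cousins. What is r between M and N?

Wright's path rule: contributions from independent ancestry routes add.
M and N are related in two ways: half first cousins through their mothers (r = 1/16) and second cousins through their fathers (r = 1/32).
r = 1/16 + 1/32 = 3/32 = 0.09375.

0.09375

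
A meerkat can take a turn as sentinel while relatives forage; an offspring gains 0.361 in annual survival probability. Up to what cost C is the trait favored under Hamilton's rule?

r to an offspring = 1/2 (one parent–offspring link: r = (1/2)^1 = 1/2).
Hamilton's rule: n·r·B > C, so the trait is favored while C < n·r·B = 1·0.5·0.361 = 0.1805.

0.1805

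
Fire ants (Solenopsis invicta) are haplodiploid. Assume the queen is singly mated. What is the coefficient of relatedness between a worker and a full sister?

0.75

Haplodiploid full sisters inherit their father's entire haploid genome identically (contributing 1/2) and on average half of their mother's contribution (1/2 · 1/2 = 1/4); r = 1/2 + 1/4 = 3/4.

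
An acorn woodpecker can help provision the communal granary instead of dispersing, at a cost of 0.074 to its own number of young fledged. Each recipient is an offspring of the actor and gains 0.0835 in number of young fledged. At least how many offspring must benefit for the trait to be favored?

r to an offspring = 0.5 (one parent–offspring link: r = (1/2)^1 = 1/2).
Hamilton's rule: n·r·B > C  ⇒  n > C/(r·B) = 0.074/(0.5·0.0835) = 1.772.
The smallest integer exceeding 1.772 is 2.

2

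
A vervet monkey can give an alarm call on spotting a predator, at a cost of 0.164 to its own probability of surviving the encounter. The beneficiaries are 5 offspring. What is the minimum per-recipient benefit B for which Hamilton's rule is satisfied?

0.0656

r to an offspring = 1/2 (one parent–offspring link: r = (1/2)^1 = 1/2).
Hamilton's rule with n recipients of equal r: n·r·B > C, so B > C/(n·r) = 0.164/(5·0.5) = 0.0656.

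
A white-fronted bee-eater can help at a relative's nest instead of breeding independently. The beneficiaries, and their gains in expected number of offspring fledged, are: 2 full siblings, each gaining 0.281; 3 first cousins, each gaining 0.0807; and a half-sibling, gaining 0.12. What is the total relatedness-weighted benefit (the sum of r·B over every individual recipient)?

r to a full sibling = 1/2 (full sibs share both parents — two paths of length 2: r = 2·(1/2)^2 = 1/2).
r to a first cousin = 1/8 (first cousins share one grandparent pair — two paths of length 4: r = 2·(1/2)^4 = 1/8).
r to a half-sibling = 1/4 (half-sibs share one parent — one path of length 2: r = (1/2)^2 = 1/4).
Summing one r·B term per recipient: 2·0.5·0.281 + 3·0.125·0.0807 + 1·0.25·0.12 = 0.3412625.

0.3412625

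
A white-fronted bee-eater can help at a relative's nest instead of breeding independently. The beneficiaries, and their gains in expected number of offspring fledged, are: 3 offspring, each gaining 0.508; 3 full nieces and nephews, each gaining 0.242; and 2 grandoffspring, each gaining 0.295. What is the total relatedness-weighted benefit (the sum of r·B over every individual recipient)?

r to an offspring = 0.5 (one parent–offspring link: r = (1/2)^1 = 1/2).
r to a full niece or nephew = 0.25 (full aunt/uncle↔niece/nephew: two paths of length 3 through the shared grandparent pair: r = 2·(1/2)^3 = 1/4).
r to a grandoffspring = 0.25 (two parent–offspring links: r = (1/2)^2 = 1/4).
Summing one r·B term per recipient: 3·0.5·0.508 + 3·0.25·0.242 + 2·0.25·0.295 = 1.091.

1.091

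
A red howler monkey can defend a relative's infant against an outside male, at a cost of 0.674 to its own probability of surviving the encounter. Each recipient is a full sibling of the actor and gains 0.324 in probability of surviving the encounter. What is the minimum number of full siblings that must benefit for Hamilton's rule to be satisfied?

5

r to a full sibling = 0.5 (full sibs share both parents — two paths of length 2: r = 2·(1/2)^2 = 1/2).
Hamilton's rule: n·r·B > C  ⇒  n > C/(r·B) = 0.674/(0.5·0.324) = 4.16.
The smallest integer exceeding 4.16 is 5.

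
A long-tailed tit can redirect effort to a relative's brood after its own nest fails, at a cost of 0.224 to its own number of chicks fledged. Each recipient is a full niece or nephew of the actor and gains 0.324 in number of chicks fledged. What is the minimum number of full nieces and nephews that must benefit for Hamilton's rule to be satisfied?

r to a full niece or nephew = 1/4 (full aunt/uncle↔niece/nephew: two paths of length 3 through the shared grandparent pair: r = 2·(1/2)^3 = 1/4).
Hamilton's rule: n·r·B > C  ⇒  n > C/(r·B) = 0.224/(0.25·0.324) = 2.765.
The smallest integer exceeding 2.765 is 3.

3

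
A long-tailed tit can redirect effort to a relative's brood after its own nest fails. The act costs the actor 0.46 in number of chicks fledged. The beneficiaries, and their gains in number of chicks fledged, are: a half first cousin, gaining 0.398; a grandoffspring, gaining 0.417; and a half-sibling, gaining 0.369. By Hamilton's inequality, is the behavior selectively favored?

No

Hamilton's rule: the trait is favored when the sum of r·B over every recipient exceeds the actor's cost C.
r to a half first cousin = 1/16 (half first cousins share one grandparent — one path of length 4: r = (1/2)^4 = 1/16).
r to a grandoffspring = 0.25 (two parent–offspring links: r = (1/2)^2 = 1/4).
r to a half-sibling = 0.25 (half-sibs share one parent — one path of length 2: r = (1/2)^2 = 1/4).
Summing one r·B term per recipient: 1·0.0625·0.398 + 1·0.25·0.417 + 1·0.25·0.369 = 0.221375.
0.221375 < 0.46: the indirect benefit is less than the cost.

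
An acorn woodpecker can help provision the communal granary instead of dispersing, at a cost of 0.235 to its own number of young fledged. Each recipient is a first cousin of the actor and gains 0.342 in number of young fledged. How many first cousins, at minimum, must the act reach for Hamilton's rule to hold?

6

r to a first cousin = 0.125 (first cousins share one grandparent pair — two paths of length 4: r = 2·(1/2)^4 = 1/8).
Hamilton's rule: n·r·B > C  ⇒  n > C/(r·B) = 0.235/(0.125·0.342) = 5.497.
The smallest integer exceeding 5.497 is 6.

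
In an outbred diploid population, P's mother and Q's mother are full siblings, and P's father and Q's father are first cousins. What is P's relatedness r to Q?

0.15625

Wright's path rule: contributions from independent ancestry routes add.
P and Q are related in two ways: first cousins through their mothers (r = 1/8) and second cousins through their fathers (r = 1/32).
r = 1/8 + 1/32 = 0.15625.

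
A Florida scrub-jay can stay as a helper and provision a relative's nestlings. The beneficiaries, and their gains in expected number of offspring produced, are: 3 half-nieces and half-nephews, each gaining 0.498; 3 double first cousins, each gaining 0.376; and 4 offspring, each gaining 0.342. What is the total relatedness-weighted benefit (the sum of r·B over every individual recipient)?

1.15275

r to a half-niece or half-nephew = 1/8 (half-aunt/uncle↔niece/nephew: one path of length 3: r = (1/2)^3 = 1/8).
r to a double first cousin = 1/4 (double first cousins share both grandparent pairs — four paths of length 4: r = 4·(1/2)^4 = 1/4).
r to an offspring = 0.5 (one parent–offspring link: r = (1/2)^1 = 1/2).
Summing one r·B term per recipient: 3·0.125·0.498 + 3·0.25·0.376 + 4·0.5·0.342 = 1.15275.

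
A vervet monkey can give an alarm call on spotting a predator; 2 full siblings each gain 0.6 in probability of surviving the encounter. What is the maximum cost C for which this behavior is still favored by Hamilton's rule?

0.6

r to a full sibling = 0.5 (full sibs share both parents — two paths of length 2: r = 2·(1/2)^2 = 1/2).
Hamilton's rule: n·r·B > C, so the trait is favored while C < n·r·B = 2·0.5·0.6 = 0.6.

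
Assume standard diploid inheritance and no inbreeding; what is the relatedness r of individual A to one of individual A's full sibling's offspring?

Each parent–offspring link contributes a factor of 1/2, and independent paths through distinct common ancestors add.
Full aunt/uncle↔niece/nephew: two paths of length 3 through the shared grandparent pair: r = 2·(1/2)^3 = 1/4.

0.25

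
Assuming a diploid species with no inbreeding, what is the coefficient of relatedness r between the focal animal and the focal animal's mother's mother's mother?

0.125

Each parent–offspring link contributes a factor of 1/2, and independent paths through distinct common ancestors add.
Three parent–offspring links: r = (1/2)^3 = 1/8.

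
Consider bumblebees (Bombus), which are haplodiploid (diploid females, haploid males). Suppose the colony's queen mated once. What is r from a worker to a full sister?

0.75

Haplodiploid full sisters inherit their father's entire haploid genome identically (contributing 1/2) and on average half of their mother's contribution (1/2 · 1/2 = 1/4); r = 1/2 + 1/4 = 3/4.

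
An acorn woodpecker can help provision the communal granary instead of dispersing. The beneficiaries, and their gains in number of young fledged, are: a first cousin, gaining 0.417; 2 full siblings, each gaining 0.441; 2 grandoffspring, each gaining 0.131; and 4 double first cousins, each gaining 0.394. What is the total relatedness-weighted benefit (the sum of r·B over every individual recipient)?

0.952625

r to a first cousin = 0.125 (first cousins share one grandparent pair — two paths of length 4: r = 2·(1/2)^4 = 1/8).
r to a full sibling = 1/2 (full sibs share both parents — two paths of length 2: r = 2·(1/2)^2 = 1/2).
r to a grandoffspring = 0.25 (two parent–offspring links: r = (1/2)^2 = 1/4).
r to a double first cousin = 0.25 (double first cousins share both grandparent pairs — four paths of length 4: r = 4·(1/2)^4 = 1/4).
Summing one r·B term per recipient: 1·0.125·0.417 + 2·0.5·0.441 + 2·0.25·0.131 + 4·0.25·0.394 = 0.952625.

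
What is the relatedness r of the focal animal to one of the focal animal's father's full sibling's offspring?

Each parent–offspring link contributes a factor of 1/2, and independent paths through distinct common ancestors add.
First cousins share one grandparent pair — two paths of length 4: r = 2·(1/2)^4 = 1/8.

0.125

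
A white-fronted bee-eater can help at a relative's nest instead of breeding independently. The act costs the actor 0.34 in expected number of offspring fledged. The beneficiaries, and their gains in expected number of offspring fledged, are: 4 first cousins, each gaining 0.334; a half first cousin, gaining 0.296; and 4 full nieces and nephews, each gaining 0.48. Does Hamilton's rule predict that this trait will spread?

Hamilton's rule: the trait is favored when the sum of r·B over every recipient exceeds the actor's cost C.
r to a first cousin = 0.125 (first cousins share one grandparent pair — two paths of length 4: r = 2·(1/2)^4 = 1/8).
r to a half first cousin = 1/16 (half first cousins share one grandparent — one path of length 4: r = (1/2)^4 = 1/16).
r to a full niece or nephew = 0.25 (full aunt/uncle↔niece/nephew: two paths of length 3 through the shared grandparent pair: r = 2·(1/2)^3 = 1/4).
Summing one r·B term per recipient: 4·0.125·0.334 + 1·0.0625·0.296 + 4·0.25·0.48 = 0.6655.
0.6655 > 0.34: the indirect benefit exceeds the cost.

Yes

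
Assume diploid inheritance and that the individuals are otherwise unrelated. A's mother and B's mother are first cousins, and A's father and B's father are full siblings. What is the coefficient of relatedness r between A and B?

Relatedness sums over independent paths through distinct common ancestors.
A and B are related in two ways: second cousins through their mothers (r = 1/32) and first cousins through their fathers (r = 1/8).
r = 1/32 + 1/8 = 0.15625.

0.15625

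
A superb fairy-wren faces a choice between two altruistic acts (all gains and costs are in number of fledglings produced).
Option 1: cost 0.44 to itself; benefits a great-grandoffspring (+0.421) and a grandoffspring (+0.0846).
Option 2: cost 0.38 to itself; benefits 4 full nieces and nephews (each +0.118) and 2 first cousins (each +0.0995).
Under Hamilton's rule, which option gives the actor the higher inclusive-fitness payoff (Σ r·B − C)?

Option 1: r to a great-grandoffspring = 0.125.
Option 1: r to a grandoffspring = 0.25.
Option 1: Σ r·B − C = (1·0.125·0.421 + 1·0.25·0.0846) − 0.44 = -0.366225.
Option 2: r to a full niece or nephew = 0.25.
Option 2: r to a first cousin = 0.125.
Option 2: Σ r·B − C = (4·0.25·0.118 + 2·0.125·0.0995) − 0.38 = -0.237125.
Option 2 has the higher net inclusive-fitness payoff.

Option 2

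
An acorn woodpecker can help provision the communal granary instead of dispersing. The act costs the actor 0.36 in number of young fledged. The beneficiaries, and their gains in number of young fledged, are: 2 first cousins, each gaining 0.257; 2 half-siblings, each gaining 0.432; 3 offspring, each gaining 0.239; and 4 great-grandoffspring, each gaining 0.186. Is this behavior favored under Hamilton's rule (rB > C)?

Yes

Hamilton's rule: the trait is favored when the sum of r·B over every recipient exceeds the actor's cost C.
r to a first cousin = 1/8 (first cousins share one grandparent pair — two paths of length 4: r = 2·(1/2)^4 = 1/8).
r to a half-sibling = 0.25 (half-sibs share one parent — one path of length 2: r = (1/2)^2 = 1/4).
r to an offspring = 1/2 (one parent–offspring link: r = (1/2)^1 = 1/2).
r to a great-grandoffspring = 0.125 (three parent–offspring links: r = (1/2)^3 = 1/8).
Summing one r·B term per recipient: 2·0.125·0.257 + 2·0.25·0.432 + 3·0.5·0.239 + 4·0.125·0.186 = 0.73175.
0.73175 > 0.36: the indirect benefit exceeds the cost.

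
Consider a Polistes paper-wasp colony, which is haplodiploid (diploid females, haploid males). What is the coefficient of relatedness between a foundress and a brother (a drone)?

Her haploid brother carries none of their father's genes and a random half of their mother's genome; that half matches the maternal half of her own genome with probability 1/2: r = 1/2 · 1/2 = 1/4.

0.25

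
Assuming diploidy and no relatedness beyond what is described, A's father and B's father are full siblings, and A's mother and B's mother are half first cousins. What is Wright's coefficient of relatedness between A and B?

0.140625

With two independent routes of shared ancestry, r is the sum of the two contributions.
A and B are related in two ways: first cousins through their fathers (r = 1/8) and half second cousins through their mothers (r = 1/64).
r = 1/8 + 1/64 = 0.140625.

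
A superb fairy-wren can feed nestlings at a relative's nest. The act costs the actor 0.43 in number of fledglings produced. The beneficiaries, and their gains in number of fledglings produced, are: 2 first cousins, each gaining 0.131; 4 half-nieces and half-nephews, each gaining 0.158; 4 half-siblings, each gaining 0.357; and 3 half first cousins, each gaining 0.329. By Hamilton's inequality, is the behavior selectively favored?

Yes

Hamilton's rule: the trait is favored when the sum of r·B over every recipient exceeds the actor's cost C.
r to a first cousin = 1/8 (first cousins share one grandparent pair — two paths of length 4: r = 2·(1/2)^4 = 1/8).
r to a half-niece or half-nephew = 1/8 (half-aunt/uncle↔niece/nephew: one path of length 3: r = (1/2)^3 = 1/8).
r to a half-sibling = 0.25 (half-sibs share one parent — one path of length 2: r = (1/2)^2 = 1/4).
r to a half first cousin = 0.0625 (half first cousins share one grandparent — one path of length 4: r = (1/2)^4 = 1/16).
Summing one r·B term per recipient: 2·0.125·0.131 + 4·0.125·0.158 + 4·0.25·0.357 + 3·0.0625·0.329 = 0.5304375.
0.5304375 > 0.43: the indirect benefit exceeds the cost.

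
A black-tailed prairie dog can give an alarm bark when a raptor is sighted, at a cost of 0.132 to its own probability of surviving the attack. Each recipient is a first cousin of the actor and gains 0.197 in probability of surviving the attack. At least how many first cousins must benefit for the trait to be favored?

r to a first cousin = 0.125 (first cousins share one grandparent pair — two paths of length 4: r = 2·(1/2)^4 = 1/8).
Hamilton's rule: n·r·B > C  ⇒  n > C/(r·B) = 0.132/(0.125·0.197) = 5.36.
The smallest integer exceeding 5.36 is 6.

6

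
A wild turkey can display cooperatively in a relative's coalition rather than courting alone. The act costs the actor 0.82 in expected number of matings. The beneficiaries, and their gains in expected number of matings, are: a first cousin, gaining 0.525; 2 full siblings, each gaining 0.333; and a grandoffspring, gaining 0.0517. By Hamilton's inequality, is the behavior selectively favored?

No

Hamilton's rule: the trait is favored when the sum of r·B over every recipient exceeds the actor's cost C.
r to a first cousin = 0.125 (first cousins share one grandparent pair — two paths of length 4: r = 2·(1/2)^4 = 1/8).
r to a full sibling = 0.5 (full sibs share both parents — two paths of length 2: r = 2·(1/2)^2 = 1/2).
r to a grandoffspring = 0.25 (two parent–offspring links: r = (1/2)^2 = 1/4).
Summing one r·B term per recipient: 1·0.125·0.525 + 2·0.5·0.333 + 1·0.25·0.0517 = 0.41155.
0.41155 < 0.82: the indirect benefit is less than the cost.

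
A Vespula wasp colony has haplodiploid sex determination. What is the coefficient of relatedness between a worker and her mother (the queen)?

0.5

One meiotic link between diploid queen and diploid daughter: r = 1/2.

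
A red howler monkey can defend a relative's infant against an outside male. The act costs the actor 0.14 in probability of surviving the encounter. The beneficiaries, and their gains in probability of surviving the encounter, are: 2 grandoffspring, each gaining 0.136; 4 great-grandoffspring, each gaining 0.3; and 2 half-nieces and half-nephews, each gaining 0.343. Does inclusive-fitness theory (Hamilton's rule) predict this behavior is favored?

Yes

Hamilton's rule: the trait is favored when the sum of r·B over every recipient exceeds the actor's cost C.
r to a grandoffspring = 1/4 (two parent–offspring links: r = (1/2)^2 = 1/4).
r to a great-grandoffspring = 1/8 (three parent–offspring links: r = (1/2)^3 = 1/8).
r to a half-niece or half-nephew = 1/8 (half-aunt/uncle↔niece/nephew: one path of length 3: r = (1/2)^3 = 1/8).
Summing one r·B term per recipient: 2·0.25·0.136 + 4·0.125·0.3 + 2·0.125·0.343 = 0.30375.
0.30375 > 0.14: the indirect benefit exceeds the cost.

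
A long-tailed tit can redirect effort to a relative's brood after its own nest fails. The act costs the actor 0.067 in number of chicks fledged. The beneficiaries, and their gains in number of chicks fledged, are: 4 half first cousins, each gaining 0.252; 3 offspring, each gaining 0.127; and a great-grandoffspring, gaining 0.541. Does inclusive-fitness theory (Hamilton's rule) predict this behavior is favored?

Hamilton's rule: the trait is favored when the sum of r·B over every recipient exceeds the actor's cost C.
r to a half first cousin = 0.0625 (half first cousins share one grandparent — one path of length 4: r = (1/2)^4 = 1/16).
r to an offspring = 0.5 (one parent–offspring link: r = (1/2)^1 = 1/2).
r to a great-grandoffspring = 0.125 (three parent–offspring links: r = (1/2)^3 = 1/8).
Summing one r·B term per recipient: 4·0.0625·0.252 + 3·0.5·0.127 + 1·0.125·0.541 = 0.321125.
0.321125 > 0.067: the indirect benefit exceeds the cost.

Yes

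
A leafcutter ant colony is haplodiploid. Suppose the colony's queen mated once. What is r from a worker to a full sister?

0.75

Haplodiploid full sisters inherit their father's entire haploid genome identically (contributing 1/2) and on average half of their mother's contribution (1/2 · 1/2 = 1/4); r = 1/2 + 1/4 = 3/4.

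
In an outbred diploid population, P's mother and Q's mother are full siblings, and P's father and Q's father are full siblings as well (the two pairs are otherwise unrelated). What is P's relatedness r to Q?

0.25

Wright's path rule: contributions from independent ancestry routes add.
P and Q are related in two ways: first cousins through their mothers (r = 1/8) and first cousins through their fathers (r = 1/8) — i.e. double first cousins.
r = 1/8 + 1/8 = 0.25.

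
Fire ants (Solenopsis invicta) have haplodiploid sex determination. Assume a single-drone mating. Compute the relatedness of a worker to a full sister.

Haplodiploid full sisters inherit their father's entire haploid genome identically (contributing 1/2) and on average half of their mother's contribution (1/2 · 1/2 = 1/4); r = 1/2 + 1/4 = 3/4.

0.75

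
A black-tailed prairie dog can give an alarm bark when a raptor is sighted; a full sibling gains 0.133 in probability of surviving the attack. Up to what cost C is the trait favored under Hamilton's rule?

0.0665

r to a full sibling = 0.5 (full sibs share both parents — two paths of length 2: r = 2·(1/2)^2 = 1/2).
Hamilton's rule: n·r·B > C, so the trait is favored while C < n·r·B = 1·0.5·0.133 = 0.0665.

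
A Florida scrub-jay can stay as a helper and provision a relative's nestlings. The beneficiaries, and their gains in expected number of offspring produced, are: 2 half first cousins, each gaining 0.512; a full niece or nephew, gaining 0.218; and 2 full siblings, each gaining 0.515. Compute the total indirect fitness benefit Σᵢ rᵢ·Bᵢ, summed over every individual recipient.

0.6335

r to a half first cousin = 1/16 (half first cousins share one grandparent — one path of length 4: r = (1/2)^4 = 1/16).
r to a full niece or nephew = 0.25 (full aunt/uncle↔niece/nephew: two paths of length 3 through the shared grandparent pair: r = 2·(1/2)^3 = 1/4).
r to a full sibling = 1/2 (full sibs share both parents — two paths of length 2: r = 2·(1/2)^2 = 1/2).
Summing one r·B term per recipient: 2·0.0625·0.512 + 1·0.25·0.218 + 2·0.5·0.515 = 0.6335.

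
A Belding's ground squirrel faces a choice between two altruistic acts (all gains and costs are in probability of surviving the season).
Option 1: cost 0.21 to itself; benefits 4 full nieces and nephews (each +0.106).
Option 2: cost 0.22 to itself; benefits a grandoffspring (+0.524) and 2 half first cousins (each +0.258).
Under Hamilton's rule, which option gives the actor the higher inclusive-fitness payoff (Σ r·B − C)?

Option 2

Option 1: r to a full niece or nephew = 0.25.
Option 1: Σ r·B − C = (4·0.25·0.106) − 0.21 = -0.104.
Option 2: r to a grandoffspring = 0.25.
Option 2: r to a half first cousin = 0.0625.
Option 2: Σ r·B − C = (1·0.25·0.524 + 2·0.0625·0.258) − 0.22 = -0.05675.
Option 2 has the higher net inclusive-fitness payoff.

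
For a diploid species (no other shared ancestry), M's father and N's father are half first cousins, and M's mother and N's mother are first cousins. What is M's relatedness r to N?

0.046875

Independent pedigree routes through distinct common ancestors add.
M and N are related in two ways: half second cousins through their fathers (r = 1/64) and second cousins through their mothers (r = 1/32).
r = 1/64 + 1/32 = 3/64 = 0.046875.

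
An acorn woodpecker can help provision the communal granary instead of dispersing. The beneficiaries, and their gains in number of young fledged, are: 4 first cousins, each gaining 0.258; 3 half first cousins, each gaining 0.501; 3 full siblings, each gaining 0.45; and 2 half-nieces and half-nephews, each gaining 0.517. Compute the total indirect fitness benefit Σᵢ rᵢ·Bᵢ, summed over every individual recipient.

1.0271875

r to a first cousin = 0.125 (first cousins share one grandparent pair — two paths of length 4: r = 2·(1/2)^4 = 1/8).
r to a half first cousin = 1/16 (half first cousins share one grandparent — one path of length 4: r = (1/2)^4 = 1/16).
r to a full sibling = 1/2 (full sibs share both parents — two paths of length 2: r = 2·(1/2)^2 = 1/2).
r to a half-niece or half-nephew = 0.125 (half-aunt/uncle↔niece/nephew: one path of length 3: r = (1/2)^3 = 1/8).
Summing one r·B term per recipient: 4·0.125·0.258 + 3·0.0625·0.501 + 3·0.5·0.45 + 2·0.125·0.517 = 1.0271875.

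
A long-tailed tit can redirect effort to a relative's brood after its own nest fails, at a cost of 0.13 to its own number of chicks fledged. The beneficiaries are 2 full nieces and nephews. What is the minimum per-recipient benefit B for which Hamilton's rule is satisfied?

0.26

r to a full niece or nephew = 1/4 (full aunt/uncle↔niece/nephew: two paths of length 3 through the shared grandparent pair: r = 2·(1/2)^3 = 1/4).
Hamilton's rule with n recipients of equal r: n·r·B > C, so B > C/(n·r) = 0.13/(2·0.25) = 0.26.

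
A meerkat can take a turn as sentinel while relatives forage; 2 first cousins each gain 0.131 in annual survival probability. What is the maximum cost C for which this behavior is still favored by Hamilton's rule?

r to a first cousin = 0.125 (first cousins share one grandparent pair — two paths of length 4: r = 2·(1/2)^4 = 1/8).
Hamilton's rule: n·r·B > C, so the trait is favored while C < n·r·B = 2·0.125·0.131 = 0.03275.

0.03275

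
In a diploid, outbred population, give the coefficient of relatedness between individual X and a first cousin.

0.125

Each parent–offspring link contributes a factor of 1/2, and independent paths through distinct common ancestors add.
First cousins share one grandparent pair — two paths of length 4: r = 2·(1/2)^4 = 1/8.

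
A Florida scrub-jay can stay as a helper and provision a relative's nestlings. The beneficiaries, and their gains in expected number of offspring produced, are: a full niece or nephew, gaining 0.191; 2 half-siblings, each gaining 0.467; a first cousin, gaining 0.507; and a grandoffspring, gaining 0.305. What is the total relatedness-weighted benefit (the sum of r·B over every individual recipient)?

r to a full niece or nephew = 1/4 (full aunt/uncle↔niece/nephew: two paths of length 3 through the shared grandparent pair: r = 2·(1/2)^3 = 1/4).
r to a half-sibling = 0.25 (half-sibs share one parent — one path of length 2: r = (1/2)^2 = 1/4).
r to a first cousin = 1/8 (first cousins share one grandparent pair — two paths of length 4: r = 2·(1/2)^4 = 1/8).
r to a grandoffspring = 0.25 (two parent–offspring links: r = (1/2)^2 = 1/4).
Summing one r·B term per recipient: 1·0.25·0.191 + 2·0.25·0.467 + 1·0.125·0.507 + 1·0.25·0.305 = 0.420875.

0.420875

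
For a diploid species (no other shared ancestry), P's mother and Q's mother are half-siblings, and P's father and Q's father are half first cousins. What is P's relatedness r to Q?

0.078125

Wright's path rule: contributions from independent ancestry routes add.
P and Q are related in two ways: half first cousins through their mothers (r = 1/16) and half second cousins through their fathers (r = 1/64).
r = 1/16 + 1/64 = 0.078125.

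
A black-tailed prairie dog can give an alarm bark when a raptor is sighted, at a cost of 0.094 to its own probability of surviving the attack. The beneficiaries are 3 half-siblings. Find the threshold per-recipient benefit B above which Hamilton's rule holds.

r to a half-sibling = 1/4 (half-sibs share one parent — one path of length 2: r = (1/2)^2 = 1/4).
Hamilton's rule with n recipients of equal r: n·r·B > C, so B > C/(n·r) = 0.094/(3·0.25) = 0.1253.

0.1253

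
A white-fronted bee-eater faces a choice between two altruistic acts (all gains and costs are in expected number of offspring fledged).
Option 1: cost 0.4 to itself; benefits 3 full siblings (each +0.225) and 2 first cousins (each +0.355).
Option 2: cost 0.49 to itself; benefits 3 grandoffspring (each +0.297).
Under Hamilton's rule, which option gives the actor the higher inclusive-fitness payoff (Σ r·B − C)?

Option 1

Option 1: r to a full sibling = 0.5.
Option 1: r to a first cousin = 0.125.
Option 1: Σ r·B − C = (3·0.5·0.225 + 2·0.125·0.355) − 0.4 = 0.02625.
Option 2: r to a grandoffspring = 0.25.
Option 2: Σ r·B − C = (3·0.25·0.297) − 0.49 = -0.26725.
Option 1 has the higher net inclusive-fitness payoff.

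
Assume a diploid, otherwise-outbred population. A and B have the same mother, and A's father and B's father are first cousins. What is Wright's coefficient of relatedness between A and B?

With two independent routes of shared ancestry, r is the sum of the two contributions.
A and B are related in two ways: half-sibs through their shared mother (r = 1/4) and second cousins through their fathers (r = 1/32).
r = 1/4 + 1/32 = 9/32 = 0.28125.

0.28125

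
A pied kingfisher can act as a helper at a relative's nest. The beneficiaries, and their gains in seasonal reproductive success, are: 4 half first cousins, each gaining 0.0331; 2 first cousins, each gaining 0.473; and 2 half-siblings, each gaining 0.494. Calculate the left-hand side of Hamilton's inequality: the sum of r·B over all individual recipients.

0.373525

r to a half first cousin = 0.0625 (half first cousins share one grandparent — one path of length 4: r = (1/2)^4 = 1/16).
r to a first cousin = 1/8 (first cousins share one grandparent pair — two paths of length 4: r = 2·(1/2)^4 = 1/8).
r to a half-sibling = 1/4 (half-sibs share one parent — one path of length 2: r = (1/2)^2 = 1/4).
Summing one r·B term per recipient: 4·0.0625·0.0331 + 2·0.125·0.473 + 2·0.25·0.494 = 0.373525.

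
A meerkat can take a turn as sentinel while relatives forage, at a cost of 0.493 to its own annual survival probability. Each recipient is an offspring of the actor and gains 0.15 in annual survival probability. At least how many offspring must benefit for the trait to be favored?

7

r to an offspring = 1/2 (one parent–offspring link: r = (1/2)^1 = 1/2).
Hamilton's rule: n·r·B > C  ⇒  n > C/(r·B) = 0.493/(0.5·0.15) = 6.573.
The smallest integer exceeding 6.573 is 7.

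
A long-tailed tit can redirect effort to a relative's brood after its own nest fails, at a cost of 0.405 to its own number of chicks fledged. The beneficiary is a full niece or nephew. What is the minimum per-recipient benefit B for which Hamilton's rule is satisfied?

r to a full niece or nephew = 1/4 (full aunt/uncle↔niece/nephew: two paths of length 3 through the shared grandparent pair: r = 2·(1/2)^3 = 1/4).
Hamilton's rule with n recipients of equal r: n·r·B > C, so B > C/(n·r) = 0.405/(1·0.25) = 1.62.

1.62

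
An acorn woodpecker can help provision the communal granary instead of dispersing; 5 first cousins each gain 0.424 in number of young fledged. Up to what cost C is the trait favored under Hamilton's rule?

0.265

r to a first cousin = 1/8 (first cousins share one grandparent pair — two paths of length 4: r = 2·(1/2)^4 = 1/8).
Hamilton's rule: n·r·B > C, so the trait is favored while C < n·r·B = 5·0.125·0.424 = 0.265.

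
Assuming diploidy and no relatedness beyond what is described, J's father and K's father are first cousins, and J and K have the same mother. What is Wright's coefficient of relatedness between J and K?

With two independent routes of shared ancestry, r is the sum of the two contributions.
J and K are related in two ways: second cousins through their fathers (r = 1/32) and half-sibs through their shared mother (r = 1/4).
r = 1/32 + 1/4 = 0.28125.

0.28125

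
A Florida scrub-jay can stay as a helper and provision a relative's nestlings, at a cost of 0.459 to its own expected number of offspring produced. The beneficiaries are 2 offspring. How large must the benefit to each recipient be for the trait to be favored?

r to an offspring = 0.5 (one parent–offspring link: r = (1/2)^1 = 1/2).
Hamilton's rule with n recipients of equal r: n·r·B > C, so B > C/(n·r) = 0.459/(2·0.5) = 0.459.

0.459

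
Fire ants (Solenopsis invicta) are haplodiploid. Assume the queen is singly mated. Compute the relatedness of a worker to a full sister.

0.75

Haplodiploid full sisters inherit their father's entire haploid genome identically (contributing 1/2) and on average half of their mother's contribution (1/2 · 1/2 = 1/4); r = 1/2 + 1/4 = 3/4.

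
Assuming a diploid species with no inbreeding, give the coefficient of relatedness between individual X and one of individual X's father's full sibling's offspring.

Each parent–offspring link contributes a factor of 1/2, and independent paths through distinct common ancestors add.
First cousins share one grandparent pair — two paths of length 4: r = 2·(1/2)^4 = 1/8.

0.125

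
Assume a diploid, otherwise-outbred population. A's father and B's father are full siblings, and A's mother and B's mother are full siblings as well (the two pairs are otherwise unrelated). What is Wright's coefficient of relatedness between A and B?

Wright's path rule: contributions from independent ancestry routes add.
A and B are related in two ways: first cousins through their fathers (r = 1/8) and first cousins through their mothers (r = 1/8) — i.e. double first cousins.
r = 1/8 + 1/8 = 1/4 = 0.25.

0.25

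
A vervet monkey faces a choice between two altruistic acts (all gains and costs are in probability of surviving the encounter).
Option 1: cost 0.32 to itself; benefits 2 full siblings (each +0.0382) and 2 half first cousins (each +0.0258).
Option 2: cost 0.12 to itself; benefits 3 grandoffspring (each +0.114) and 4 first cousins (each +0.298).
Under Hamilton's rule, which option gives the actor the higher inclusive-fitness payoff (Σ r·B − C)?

Option 2

Option 1: r to a full sibling = 0.5.
Option 1: r to a half first cousin = 0.0625.
Option 1: Σ r·B − C = (2·0.5·0.0382 + 2·0.0625·0.0258) − 0.32 = -0.278575.
Option 2: r to a grandoffspring = 0.25.
Option 2: r to a first cousin = 0.125.
Option 2: Σ r·B − C = (3·0.25·0.114 + 4·0.125·0.298) − 0.12 = 0.1145.
Option 2 has the higher net inclusive-fitness payoff.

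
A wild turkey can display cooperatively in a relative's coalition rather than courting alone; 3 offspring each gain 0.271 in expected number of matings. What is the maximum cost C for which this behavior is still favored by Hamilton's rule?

0.4065

r to an offspring = 0.5 (one parent–offspring link: r = (1/2)^1 = 1/2).
Hamilton's rule: n·r·B > C, so the trait is favored while C < n·r·B = 3·0.5·0.271 = 0.4065.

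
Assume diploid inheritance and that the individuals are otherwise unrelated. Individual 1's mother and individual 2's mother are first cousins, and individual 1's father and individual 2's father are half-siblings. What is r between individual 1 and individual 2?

0.09375

Wright's path rule: contributions from independent ancestry routes add.
Individual 1 and individual 2 are related in two ways: second cousins through their mothers (r = 1/32) and half first cousins through their fathers (r = 1/16).
r = 1/32 + 1/16 = 0.09375.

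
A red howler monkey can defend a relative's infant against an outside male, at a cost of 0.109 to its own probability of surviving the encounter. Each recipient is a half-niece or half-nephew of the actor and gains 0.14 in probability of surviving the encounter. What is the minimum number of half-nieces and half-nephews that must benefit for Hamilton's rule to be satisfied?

r to a half-niece or half-nephew = 1/8 (half-aunt/uncle↔niece/nephew: one path of length 3: r = (1/2)^3 = 1/8).
Hamilton's rule: n·r·B > C  ⇒  n > C/(r·B) = 0.109/(0.125·0.14) = 6.229.
The smallest integer exceeding 6.229 is 7.

7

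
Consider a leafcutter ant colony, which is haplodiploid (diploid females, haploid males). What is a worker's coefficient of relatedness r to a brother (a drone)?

Her haploid brother carries none of their father's genes and a random half of their mother's genome; that half matches the maternal half of her own genome with probability 1/2: r = 1/2 · 1/2 = 1/4.

0.25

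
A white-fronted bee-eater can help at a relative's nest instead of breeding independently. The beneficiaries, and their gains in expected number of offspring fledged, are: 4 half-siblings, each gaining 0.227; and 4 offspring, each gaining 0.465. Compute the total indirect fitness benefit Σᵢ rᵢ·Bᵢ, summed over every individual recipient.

r to a half-sibling = 0.25 (half-sibs share one parent — one path of length 2: r = (1/2)^2 = 1/4).
r to an offspring = 1/2 (one parent–offspring link: r = (1/2)^1 = 1/2).
Summing one r·B term per recipient: 4·0.25·0.227 + 4·0.5·0.465 = 1.157.

1.157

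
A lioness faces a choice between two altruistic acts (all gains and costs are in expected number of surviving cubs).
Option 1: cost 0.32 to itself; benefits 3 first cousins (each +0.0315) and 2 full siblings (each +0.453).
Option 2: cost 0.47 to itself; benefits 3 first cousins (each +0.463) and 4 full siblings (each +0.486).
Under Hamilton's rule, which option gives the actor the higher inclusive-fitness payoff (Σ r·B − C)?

Option 1: r to a first cousin = 0.125.
Option 1: r to a full sibling = 0.5.
Option 1: Σ r·B − C = (3·0.125·0.0315 + 2·0.5·0.453) − 0.32 = 0.1448125.
Option 2: r to a first cousin = 0.125.
Option 2: r to a full sibling = 0.5.
Option 2: Σ r·B − C = (3·0.125·0.463 + 4·0.5·0.486) − 0.47 = 0.675625.
Option 2 has the higher net inclusive-fitness payoff.

Option 2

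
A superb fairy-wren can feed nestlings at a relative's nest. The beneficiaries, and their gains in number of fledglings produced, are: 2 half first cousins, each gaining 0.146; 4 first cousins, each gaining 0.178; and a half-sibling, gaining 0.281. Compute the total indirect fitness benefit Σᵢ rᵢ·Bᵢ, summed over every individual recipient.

r to a half first cousin = 0.0625 (half first cousins share one grandparent — one path of length 4: r = (1/2)^4 = 1/16).
r to a first cousin = 0.125 (first cousins share one grandparent pair — two paths of length 4: r = 2·(1/2)^4 = 1/8).
r to a half-sibling = 1/4 (half-sibs share one parent — one path of length 2: r = (1/2)^2 = 1/4).
Summing one r·B term per recipient: 2·0.0625·0.146 + 4·0.125·0.178 + 1·0.25·0.281 = 0.1775.

0.1775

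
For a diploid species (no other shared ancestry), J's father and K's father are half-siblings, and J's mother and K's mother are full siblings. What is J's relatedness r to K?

0.1875

With two independent routes of shared ancestry, r is the sum of the two contributions.
J and K are related in two ways: half first cousins through their fathers (r = 1/16) and first cousins through their mothers (r = 1/8).
r = 1/16 + 1/8 = 0.1875.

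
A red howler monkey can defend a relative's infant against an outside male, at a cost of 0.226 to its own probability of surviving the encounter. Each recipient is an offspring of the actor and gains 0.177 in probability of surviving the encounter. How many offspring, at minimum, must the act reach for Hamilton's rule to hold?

r to an offspring = 1/2 (one parent–offspring link: r = (1/2)^1 = 1/2).
Hamilton's rule: n·r·B > C  ⇒  n > C/(r·B) = 0.226/(0.5·0.177) = 2.554.
The smallest integer exceeding 2.554 is 3.

3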